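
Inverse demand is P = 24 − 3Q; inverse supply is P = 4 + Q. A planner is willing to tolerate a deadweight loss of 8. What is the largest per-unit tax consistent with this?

Competitive equilibrium: 24 − 3Q = 4 + Q → Q* = 5, P* = 9.
A tax t gives ΔQ = t/4 and wedge t, so DWL = t²/8.
t²/8 = 8 → t² = 64 → t = 8.

8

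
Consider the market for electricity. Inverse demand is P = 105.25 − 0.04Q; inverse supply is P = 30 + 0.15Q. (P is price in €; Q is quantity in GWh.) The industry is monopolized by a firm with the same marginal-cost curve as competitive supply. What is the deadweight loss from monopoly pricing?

Competitive equilibrium: 105.25 − 0.04Q = 30 + 0.15Q → Q* = 396.05263, P* = 89.40789.
Marginal revenue: MR = 105.25 − 0.08Q. Set MR = MC: 105.25 − 0.08Q = 30 + 0.15Q → Q_m = 327.17391.
Price P_m = 105.25 − 0.04·327.17391 = 92.16304; MC(Q_m) = 30 + 0.15·327.17391 = 79.07609.
Competitive Q* = 396.05263, so ΔQ = 68.87872; wedge = 92.16304 − 79.07609 = 13.08695.
Welfare loss = ½ × 68.87872 × 13.08695 = €450.71.

€450.71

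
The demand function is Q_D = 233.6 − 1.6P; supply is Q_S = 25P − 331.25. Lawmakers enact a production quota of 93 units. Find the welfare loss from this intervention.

3780.09

In inverse form: demand P = 146 − 0.625Q, supply P = 13.25 + 0.04Q.
Competitive equilibrium: 146 − 0.625Q = 13.25 + 0.04Q → Q* = 199.6241, P* = 21.235.
At Q = 93: demand price = 146 − 0.625·93 = 87.875; supply price = 13.25 + 0.04·93 = 16.97.
ΔQ = 199.6241 − 93 = 106.6241; wedge = 87.875 − 16.97 = 70.905.
The triangle = ½ × 106.6241 × 70.905 = 3780.09.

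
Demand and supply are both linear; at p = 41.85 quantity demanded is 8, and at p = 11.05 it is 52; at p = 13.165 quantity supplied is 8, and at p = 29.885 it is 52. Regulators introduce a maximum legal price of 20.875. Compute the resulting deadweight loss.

Demand slope = (11.05 − 41.85)/(52 − 8) = −0.7, so p = 47.45 − 0.7q.
Supply slope = (29.885 − 13.165)/(52 − 8) = 0.38, so p = 10.125 + 0.38q.
Competitive equilibrium: 47.45 − 0.7q = 10.125 + 0.38q → q* = 34.5602, p* = 23.2579.
At the ceiling p = 20.875, quantity supplied = (20.875 − 10.125)/0.38 = 28.2895.
Willingness to pay at q' = 28.2895: 47.45 − 0.7·28.2895 = 27.6474.
Δq = 34.5602 − 28.2895 = 6.2707; wedge = 27.6474 − 20.875 = 6.7724.
Deadweight loss = ½ × 6.2707 × 6.7724 = 21.23.

21.23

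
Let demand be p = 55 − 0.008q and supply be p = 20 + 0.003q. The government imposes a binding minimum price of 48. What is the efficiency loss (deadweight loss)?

Competitive equilibrium: 55 − 0.008q = 20 + 0.003q → q* = 3181.8182, p* = 29.5455.
At the floor p = 48, quantity demanded = (55 − 48)/0.008 = 875.
Sellers' marginal cost at q' = 875: 20 + 0.003·875 = 22.625.
Δq = 3181.8182 − 875 = 2306.8182; wedge = 48 − 22.625 = 25.375.
The triangle = ½ × 2306.8182 × 25.375 = 29267.76.

29267.76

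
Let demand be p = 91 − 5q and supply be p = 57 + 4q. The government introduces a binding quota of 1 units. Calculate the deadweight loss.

Competitive equilibrium: 91 − 5q = 57 + 4q → q* = 3.7778, p* = 72.1111.
At q = 1: demand price = 91 − 5·1 = 86; supply price = 57 + 4·1 = 61.
Δq = 3.7778 − 1 = 2.7778; wedge = 86 − 61 = 25.
Welfare loss = ½ × 2.7778 × 25 = 34.72.

34.72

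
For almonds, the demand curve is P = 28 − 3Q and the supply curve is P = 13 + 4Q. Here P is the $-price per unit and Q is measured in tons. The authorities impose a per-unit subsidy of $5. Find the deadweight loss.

$1.79

Competitive equilibrium: 28 − 3Q = 13 + 4Q → Q* = 2.1429, P* = 21.5714.
The subsidy lowers effective supply by 5: P = 8 + 4Q.
New quantity: 28 − 3Q = 8 + 4Q → Q' = 2.8571.
Overproduction ΔQ = 2.8571 − 2.1429 = 0.7142; wedge = subsidy = 5.
Deadweight loss = ½ × 0.7142 × 5 = $1.79.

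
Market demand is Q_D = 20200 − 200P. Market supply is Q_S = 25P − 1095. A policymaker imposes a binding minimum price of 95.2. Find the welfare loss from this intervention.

In inverse form: demand P = 101 − 0.005Q, supply P = 43.8 + 0.04Q.
Competitive equilibrium: 101 − 0.005Q = 43.8 + 0.04Q → Q* = 1271.1111, P* = 94.6444.
At the floor P = 95.2, quantity demanded = (101 − 95.2)/0.005 = 1160.
Sellers' marginal cost at Q' = 1160: 43.8 + 0.04·1160 = 90.2.
ΔQ = 1271.1111 − 1160 = 111.1111; wedge = 95.2 − 90.2 = 5.
Welfare loss = ½ × 111.1111 × 5 = 277.78.

277.78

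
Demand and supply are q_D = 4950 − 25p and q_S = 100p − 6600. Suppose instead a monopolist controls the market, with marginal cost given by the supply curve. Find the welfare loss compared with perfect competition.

34417.78

In inverse form: demand p = 198 − 0.04q, supply p = 66 + 0.01q.
Competitive equilibrium: 198 − 0.04q = 66 + 0.01q → q* = 2640, p* = 92.4.
Marginal revenue: MR = 198 − 0.08q. Set MR = MC: 198 − 0.08q = 66 + 0.01q → q_m = 1466.666667.
Price p_m = 198 − 0.04·1466.666667 = 139.333333; MC(q_m) = 66 + 0.01·1466.666667 = 80.666667.
Competitive q* = 2640, so Δq = 1173.333333; wedge = 139.333333 − 80.666667 = 58.666666.
The triangle = ½ × 1173.333333 × 58.666666 = 34417.78.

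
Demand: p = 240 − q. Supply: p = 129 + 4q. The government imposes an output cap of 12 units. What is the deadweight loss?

Competitive equilibrium: 240 − q = 129 + 4q → q* = 22.2, p* = 217.8.
At q = 12: demand price = 240 − 1·12 = 228; supply price = 129 + 4·12 = 177.
Δq = 22.2 − 12 = 10.2; wedge = 228 − 177 = 51.
The triangle = ½ × 10.2 × 51 = 260.10.

260.10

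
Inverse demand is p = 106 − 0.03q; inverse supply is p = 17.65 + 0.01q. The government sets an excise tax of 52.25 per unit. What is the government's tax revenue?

Competitive equilibrium: 106 − 0.03q = 17.65 + 0.01q → q* = 2208.75, p* = 39.7375.
With the tax, the buyer price exceeds the seller price by 52.25: (106 − 0.03q) − (17.65 + 0.01q) = 52.25 → q' = 902.5.
Tax revenue = 52.25 × 902.5 = 47155.625.

47155.625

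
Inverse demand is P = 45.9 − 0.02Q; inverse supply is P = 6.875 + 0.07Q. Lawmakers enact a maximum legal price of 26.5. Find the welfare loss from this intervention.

Competitive equilibrium: 45.9 − 0.02Q = 6.875 + 0.07Q → Q* = 433.6111, P* = 37.2278.
At the ceiling P = 26.5, quantity supplied = (26.5 − 6.875)/0.07 = 280.3571.
Willingness to pay at Q' = 280.3571: 45.9 − 0.02·280.3571 = 40.2929.
ΔQ = 433.6111 − 280.3571 = 153.254; wedge = 40.2929 − 26.5 = 13.7929.
DWL = ½ × 153.254 × 13.7929 = 1056.91.

1056.91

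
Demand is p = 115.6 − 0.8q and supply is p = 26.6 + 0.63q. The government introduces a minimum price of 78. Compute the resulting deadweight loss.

Competitive equilibrium: 115.6 − 0.8q = 26.6 + 0.63q → q* = 62.2378, p* = 65.8098.
At the floor p = 78, quantity demanded = (115.6 − 78)/0.8 = 47.
Sellers' marginal cost at q' = 47: 26.6 + 0.63·47 = 56.21.
Δq = 62.2378 − 47 = 15.2378; wedge = 78 − 56.21 = 21.79.
The triangle = ½ × 15.2378 × 21.79 = 166.02.

166.02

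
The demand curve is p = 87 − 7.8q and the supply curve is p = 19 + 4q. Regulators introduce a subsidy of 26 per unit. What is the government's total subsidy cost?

207.12

Competitive equilibrium: 87 − 7.8q = 19 + 4q → q* = 5.7627, p* = 42.0508.
The subsidy lowers effective supply by 26: p = 4q − 7.
New quantity: 87 − 7.8q = 4q − 7 → q' = 7.9661.
Total subsidy cost = 26 × 7.9661 = 207.12.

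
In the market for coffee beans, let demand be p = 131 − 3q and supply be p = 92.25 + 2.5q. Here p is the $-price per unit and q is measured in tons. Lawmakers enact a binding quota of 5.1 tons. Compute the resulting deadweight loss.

$10.41

Competitive equilibrium: 131 − 3q = 92.25 + 2.5q → q* = 7.0455, p* = 109.8636.
At q = 5.1: demand price = 131 − 3·5.1 = 115.7; supply price = 92.25 + 2.5·5.1 = 105.
Δq = 7.0455 − 5.1 = 1.9455; wedge = 115.7 − 105 = 10.7.
Deadweight loss = ½ × 1.9455 × 10.7 = $10.41.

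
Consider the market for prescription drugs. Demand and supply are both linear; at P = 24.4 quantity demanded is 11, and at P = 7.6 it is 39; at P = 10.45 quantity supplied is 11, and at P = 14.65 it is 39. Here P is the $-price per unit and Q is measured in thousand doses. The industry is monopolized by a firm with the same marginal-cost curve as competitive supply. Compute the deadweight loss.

$64.90 thousand

Demand slope = (7.6 − 24.4)/(39 − 11) = −0.6, so P = 31 − 0.6Q.
Supply slope = (14.65 − 10.45)/(39 − 11) = 0.15, so P = 8.8 + 0.15Q.
Competitive equilibrium: 31 − 0.6Q = 8.8 + 0.15Q → Q* = 29.6, P* = 13.24.
Marginal revenue: MR = 31 − 1.2Q. Set MR = MC: 31 − 1.2Q = 8.8 + 0.15Q → Q_m = 16.4444.
Price P_m = 31 − 0.6·16.4444 = 21.1334; MC(Q_m) = 8.8 + 0.15·16.4444 = 11.2667.
Competitive Q* = 29.6, so ΔQ = 13.1556; wedge = 21.1334 − 11.2667 = 9.8667.
The triangle = ½ × 13.1556 × 9.8667 = $64.90 thousand.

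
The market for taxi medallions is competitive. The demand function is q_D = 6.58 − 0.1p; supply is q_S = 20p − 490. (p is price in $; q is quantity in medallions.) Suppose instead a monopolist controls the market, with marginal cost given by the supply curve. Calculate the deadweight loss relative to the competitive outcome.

$21.11

In inverse form: demand p = 65.8 − 10q, supply p = 24.5 + 0.05q.
Competitive equilibrium: 65.8 − 10q = 24.5 + 0.05q → q* = 4.1095, p* = 24.7055.
Marginal revenue: MR = 65.8 − 20q. Set MR = MC: 65.8 − 20q = 24.5 + 0.05q → q_m = 2.0599.
Price p_m = 65.8 − 10·2.0599 = 45.201; MC(q_m) = 24.5 + 0.05·2.0599 = 24.603.
Competitive q* = 4.1095, so Δq = 2.0496; wedge = 45.201 − 24.603 = 20.598.
Welfare loss = ½ × 2.0496 × 20.598 = $21.11.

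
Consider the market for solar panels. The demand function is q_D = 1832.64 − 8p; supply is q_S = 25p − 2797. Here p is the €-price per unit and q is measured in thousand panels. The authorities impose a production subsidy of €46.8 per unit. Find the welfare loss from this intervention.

In inverse form: demand p = 229.08 − 0.125q, supply p = 111.88 + 0.04q.
Competitive equilibrium: 229.08 − 0.125q = 111.88 + 0.04q → q* = 710.303, p* = 140.2921.
The subsidy lowers effective supply by 46.8: p = 65.08 + 0.04q.
New quantity: 229.08 − 0.125q = 65.08 + 0.04q → q' = 993.9394.
Overproduction Δq = 993.9394 − 710.303 = 283.6364; wedge = subsidy = 46.8.
DWL = ½ × 283.6364 × 46.8 = €6637.09 thousand.

€6637.09 thousand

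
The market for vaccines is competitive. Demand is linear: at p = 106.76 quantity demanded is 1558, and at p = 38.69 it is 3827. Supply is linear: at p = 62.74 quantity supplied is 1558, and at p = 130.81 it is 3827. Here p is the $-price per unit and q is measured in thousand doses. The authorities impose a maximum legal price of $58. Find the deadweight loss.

Demand slope = (38.69 − 106.76)/(3827 − 1558) = −0.03, so p = 153.5 − 0.03q.
Supply slope = (130.81 − 62.74)/(3827 − 1558) = 0.03, so p = 16 + 0.03q.
Competitive equilibrium: 153.5 − 0.03q = 16 + 0.03q → q* = 2291.6667, p* = 84.75.
At the ceiling p = 58, quantity supplied = (58 − 16)/0.03 = 1400.
Willingness to pay at q' = 1400: 153.5 − 0.03·1400 = 111.5.
Δq = 2291.6667 − 1400 = 891.6667; wedge = 111.5 − 58 = 53.5.
Welfare loss = ½ × 891.6667 × 53.5 = $23852.08 thousand.

$23852.08 thousand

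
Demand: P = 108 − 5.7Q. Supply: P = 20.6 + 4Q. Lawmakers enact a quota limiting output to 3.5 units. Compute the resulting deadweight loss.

Competitive equilibrium: 108 − 5.7Q = 20.6 + 4Q → Q* = 9.0103, P* = 56.6412.
At Q = 3.5: demand price = 108 − 5.7·3.5 = 88.05; supply price = 20.6 + 4·3.5 = 34.6.
ΔQ = 9.0103 − 3.5 = 5.5103; wedge = 88.05 − 34.6 = 53.45.
Deadweight loss = ½ × 5.5103 × 53.45 = 147.26.

147.26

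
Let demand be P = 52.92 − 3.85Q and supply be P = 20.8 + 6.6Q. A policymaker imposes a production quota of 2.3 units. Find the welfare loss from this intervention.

3.13

Competitive equilibrium: 52.92 − 3.85Q = 20.8 + 6.6Q → Q* = 3.0737, P* = 41.0863.
At Q = 2.3: demand price = 52.92 − 3.85·2.3 = 44.065; supply price = 20.8 + 6.6·2.3 = 35.98.
ΔQ = 3.0737 − 2.3 = 0.7737; wedge = 44.065 − 35.98 = 8.085.
The triangle = ½ × 0.7737 × 8.085 = 3.13.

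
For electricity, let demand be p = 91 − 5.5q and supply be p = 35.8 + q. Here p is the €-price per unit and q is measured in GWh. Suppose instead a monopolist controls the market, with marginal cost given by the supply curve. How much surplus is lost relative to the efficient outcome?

€49.24

Competitive equilibrium: 91 − 5.5q = 35.8 + q → q* = 8.4923, p* = 44.2923.
Marginal revenue: MR = 91 − 11q. Set MR = MC: 91 − 11q = 35.8 + q → q_m = 4.6.
Price p_m = 91 − 5.5·4.6 = 65.7; MC(q_m) = 35.8 + 1·4.6 = 40.4.
Competitive q* = 8.4923, so Δq = 3.8923; wedge = 65.7 − 40.4 = 25.3.
Welfare loss = ½ × 3.8923 × 25.3 = €49.24.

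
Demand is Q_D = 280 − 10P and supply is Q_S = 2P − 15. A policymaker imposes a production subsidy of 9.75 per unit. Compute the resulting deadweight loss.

In inverse form: demand P = 28 − 0.1Q, supply P = 7.5 + 0.5Q.
Competitive equilibrium: 28 − 0.1Q = 7.5 + 0.5Q → Q* = 34.1667, P* = 24.5833.
The subsidy lowers effective supply by 9.75: P = 0.5Q − 2.25.
New quantity: 28 − 0.1Q = 0.5Q − 2.25 → Q' = 50.4167.
Overproduction ΔQ = 50.4167 − 34.1667 = 16.25; wedge = subsidy = 9.75.
Deadweight loss = ½ × 16.25 × 9.75 = 79.22.

79.22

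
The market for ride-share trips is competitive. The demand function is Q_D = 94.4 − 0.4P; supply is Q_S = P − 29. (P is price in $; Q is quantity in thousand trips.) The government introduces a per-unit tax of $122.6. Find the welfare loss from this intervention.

In inverse form: demand P = 236 − 2.5Q, supply P = 29 + Q.
Competitive equilibrium: 236 − 2.5Q = 29 + Q → Q* = 59.1429, P* = 88.1429.
With the tax, the buyer price exceeds the seller price by 122.6: (236 − 2.5Q) − (29 + Q) = 122.6 → Q' = 24.1143.
ΔQ = 59.1429 − 24.1143 = 35.0286; the wedge equals the tax, 122.6.
DWL = ½ × 35.0286 × 122.6 = $2147.25 thousand.

$2147.25 thousand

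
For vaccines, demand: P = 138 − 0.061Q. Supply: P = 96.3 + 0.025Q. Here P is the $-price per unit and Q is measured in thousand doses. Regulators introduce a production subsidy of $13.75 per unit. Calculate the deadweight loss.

$1099.20 thousand

Competitive equilibrium: 138 − 0.061Q = 96.3 + 0.025Q → Q* = 484.8837, P* = 108.4221.
The subsidy lowers effective supply by 13.75: P = 82.55 + 0.025Q.
New quantity: 138 − 0.061Q = 82.55 + 0.025Q → Q' = 644.7674.
Overproduction ΔQ = 644.7674 − 484.8837 = 159.8837; wedge = subsidy = 13.75.
DWL = ½ × 159.8837 × 13.75 = $1099.20 thousand.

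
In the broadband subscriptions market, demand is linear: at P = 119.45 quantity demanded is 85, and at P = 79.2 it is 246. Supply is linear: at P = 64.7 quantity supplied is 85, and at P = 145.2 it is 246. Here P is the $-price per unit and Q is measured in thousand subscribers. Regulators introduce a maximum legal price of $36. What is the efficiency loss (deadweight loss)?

$6376.56 thousand

Demand slope = (79.2 − 119.45)/(246 − 85) = −0.25, so P = 140.7 − 0.25Q.
Supply slope = (145.2 − 64.7)/(246 − 85) = 0.5, so P = 22.2 + 0.5Q.
Competitive equilibrium: 140.7 − 0.25Q = 22.2 + 0.5Q → Q* = 158, P* = 101.2.
At the ceiling P = 36, quantity supplied = (36 − 22.2)/0.5 = 27.6.
Willingness to pay at Q' = 27.6: 140.7 − 0.25·27.6 = 133.8.
ΔQ = 158 − 27.6 = 130.4; wedge = 133.8 − 36 = 97.8.
The triangle = ½ × 130.4 × 97.8 = $6376.56 thousand.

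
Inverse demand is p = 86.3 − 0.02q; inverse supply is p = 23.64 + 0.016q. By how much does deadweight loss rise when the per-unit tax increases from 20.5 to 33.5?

9750

Competitive equilibrium: 86.3 − 0.02q = 23.64 + 0.016q → q* = 1740.5556, p* = 51.4889.
For a per-unit tax t: Δq = t/0.036, so DWL = ½·t·(t/0.036) = t²/0.072.
At t = 20.5: DWL = 5836.806. At t = 33.5: DWL = 15586.806.
Increase = 15586.806 − 5836.806 = 9750.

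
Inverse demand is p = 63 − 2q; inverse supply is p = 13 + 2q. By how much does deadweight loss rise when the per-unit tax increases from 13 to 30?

Competitive equilibrium: 63 − 2q = 13 + 2q → q* = 12.5, p* = 38.
For a per-unit tax t: Δq = t/4, so DWL = ½·t·(t/4) = t²/8.
At t = 13: DWL = 21.125. At t = 30: DWL = 112.5.
Increase = 112.5 − 21.125 = 91.375.

91.375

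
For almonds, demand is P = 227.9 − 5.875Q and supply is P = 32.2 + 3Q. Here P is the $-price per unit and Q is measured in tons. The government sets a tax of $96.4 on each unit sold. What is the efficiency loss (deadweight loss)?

$523.55

Competitive equilibrium: 227.9 − 5.875Q = 32.2 + 3Q → Q* = 22.0507, P* = 98.3521.
With the tax, the buyer price exceeds the seller price by 96.4: (227.9 − 5.875Q) − (32.2 + 3Q) = 96.4 → Q' = 11.1887.
ΔQ = 22.0507 − 11.1887 = 10.862; the wedge equals the tax, 96.4.
DWL = ½ × 10.862 × 96.4 = $523.55.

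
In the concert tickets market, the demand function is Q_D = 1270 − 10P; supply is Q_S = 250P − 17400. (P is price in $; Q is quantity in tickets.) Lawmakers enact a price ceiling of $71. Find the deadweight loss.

$2120.19

In inverse form: demand P = 127 − 0.1Q, supply P = 69.6 + 0.004Q.
Competitive equilibrium: 127 − 0.1Q = 69.6 + 0.004Q → Q* = 551.9231, P* = 71.8077.
At the ceiling P = 71, quantity supplied = (71 − 69.6)/0.004 = 350.
Willingness to pay at Q' = 350: 127 − 0.1·350 = 92.
ΔQ = 551.9231 − 350 = 201.9231; wedge = 92 − 71 = 21.
The triangle = ½ × 201.9231 × 21 = $2120.19.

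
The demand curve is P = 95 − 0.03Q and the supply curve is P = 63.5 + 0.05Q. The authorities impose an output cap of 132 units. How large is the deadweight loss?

2740.52

Competitive equilibrium: 95 − 0.03Q = 63.5 + 0.05Q → Q* = 393.75, P* = 83.1875.
At Q = 132: demand price = 95 − 0.03·132 = 91.04; supply price = 63.5 + 0.05·132 = 70.1.
ΔQ = 393.75 − 132 = 261.75; wedge = 91.04 − 70.1 = 20.94.
DWL = ½ × 261.75 × 20.94 = 2740.52.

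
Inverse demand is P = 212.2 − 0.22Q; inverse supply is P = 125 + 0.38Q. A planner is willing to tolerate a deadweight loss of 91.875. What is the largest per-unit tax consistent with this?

Competitive equilibrium: 212.2 − 0.22Q = 125 + 0.38Q → Q* = 145.3333, P* = 180.2267.
A tax t gives ΔQ = t/0.6 and wedge t, so DWL = t²/1.2.
t²/1.2 = 91.875 → t² = 110.25 → t = 10.5.

10.5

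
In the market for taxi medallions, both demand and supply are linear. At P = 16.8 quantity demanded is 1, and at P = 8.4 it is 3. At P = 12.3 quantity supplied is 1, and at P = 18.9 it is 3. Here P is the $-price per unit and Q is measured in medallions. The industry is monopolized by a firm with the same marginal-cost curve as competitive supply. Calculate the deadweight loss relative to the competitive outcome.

Demand slope = (8.4 − 16.8)/(3 − 1) = −4.2, so P = 21 − 4.2Q.
Supply slope = (18.9 − 12.3)/(3 − 1) = 3.3, so P = 9 + 3.3Q.
Competitive equilibrium: 21 − 4.2Q = 9 + 3.3Q → Q* = 1.6, P* = 14.28.
Marginal revenue: MR = 21 − 8.4Q. Set MR = MC: 21 − 8.4Q = 9 + 3.3Q → Q_m = 1.0256.
Price P_m = 21 − 4.2·1.0256 = 16.6925; MC(Q_m) = 9 + 3.3·1.0256 = 12.3845.
Competitive Q* = 1.6, so ΔQ = 0.5744; wedge = 16.6925 − 12.3845 = 4.308.
DWL = ½ × 0.5744 × 4.308 = $1.24.

$1.24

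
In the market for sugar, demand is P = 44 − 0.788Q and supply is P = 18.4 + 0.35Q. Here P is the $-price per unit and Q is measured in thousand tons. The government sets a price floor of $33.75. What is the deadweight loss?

$51.22 thousand

Competitive equilibrium: 44 − 0.788Q = 18.4 + 0.35Q → Q* = 22.4956, P* = 26.2735.
At the floor P = 33.75, quantity demanded = (44 − 33.75)/0.788 = 13.0076.
Sellers' marginal cost at Q' = 13.0076: 18.4 + 0.35·13.0076 = 22.9527.
ΔQ = 22.4956 − 13.0076 = 9.488; wedge = 33.75 − 22.9527 = 10.7973.
DWL = ½ × 9.488 × 10.7973 = $51.22 thousand.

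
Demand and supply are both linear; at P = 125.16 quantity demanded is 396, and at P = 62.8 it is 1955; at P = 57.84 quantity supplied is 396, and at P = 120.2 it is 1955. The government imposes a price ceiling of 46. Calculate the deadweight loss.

Demand slope = (62.8 − 125.16)/(1955 − 396) = −0.04, so P = 141 − 0.04Q.
Supply slope = (120.2 − 57.84)/(1955 − 396) = 0.04, so P = 42 + 0.04Q.
Competitive equilibrium: 141 − 0.04Q = 42 + 0.04Q → Q* = 1237.5, P* = 91.5.
At the ceiling P = 46, quantity supplied = (46 − 42)/0.04 = 100.
Willingness to pay at Q' = 100: 141 − 0.04·100 = 137.
ΔQ = 1237.5 − 100 = 1137.5; wedge = 137 − 46 = 91.
Deadweight loss = ½ × 1137.5 × 91 = 51756.25.

51756.25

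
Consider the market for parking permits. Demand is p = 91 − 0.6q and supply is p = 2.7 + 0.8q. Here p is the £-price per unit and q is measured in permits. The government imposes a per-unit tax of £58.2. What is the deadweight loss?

£1209.73

Competitive equilibrium: 91 − 0.6q = 2.7 + 0.8q → q* = 63.0714, p* = 53.1571.
With the tax, the buyer price exceeds the seller price by 58.2: (91 − 0.6q) − (2.7 + 0.8q) = 58.2 → q' = 21.5.
Δq = 63.0714 − 21.5 = 41.5714; the wedge equals the tax, 58.2.
DWL = ½ × 41.5714 × 58.2 = £1209.73.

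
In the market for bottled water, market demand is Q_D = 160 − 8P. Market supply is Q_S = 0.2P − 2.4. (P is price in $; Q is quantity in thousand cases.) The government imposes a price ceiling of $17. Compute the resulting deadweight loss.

In inverse form: demand P = 20 − 0.125Q, supply P = 12 + 5Q.
Competitive equilibrium: 20 − 0.125Q = 12 + 5Q → Q* = 1.561, P* = 19.8049.
At the ceiling P = 17, quantity supplied = (17 − 12)/5 = 1.
Willingness to pay at Q' = 1: 20 − 0.125·1 = 19.875.
ΔQ = 1.561 − 1 = 0.561; wedge = 19.875 − 17 = 2.875.
Welfare loss = ½ × 0.561 × 2.875 = $0.81 thousand.

$0.81 thousand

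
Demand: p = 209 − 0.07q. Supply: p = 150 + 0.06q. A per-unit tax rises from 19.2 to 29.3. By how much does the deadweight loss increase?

Competitive equilibrium: 209 − 0.07q = 150 + 0.06q → q* = 453.8462, p* = 177.2308.
For a per-unit tax t: Δq = t/0.13, so DWL = ½·t·(t/0.13) = t²/0.26.
At t = 19.2: DWL = 1417.846. At t = 29.3: DWL = 3301.885.
Increase = 3301.885 − 1417.846 = 1884.04.

1884.04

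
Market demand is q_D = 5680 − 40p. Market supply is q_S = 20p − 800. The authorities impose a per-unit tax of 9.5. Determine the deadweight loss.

In inverse form: demand p = 142 − 0.025q, supply p = 40 + 0.05q.
Competitive equilibrium: 142 − 0.025q = 40 + 0.05q → q* = 1360, p* = 108.
With the tax, the buyer price exceeds the seller price by 9.5: (142 − 0.025q) − (40 + 0.05q) = 9.5 → q' = 1233.3333.
Δq = 1360 − 1233.3333 = 126.6667; the wedge equals the tax, 9.5.
The triangle = ½ × 126.6667 × 9.5 = 601.67.

601.67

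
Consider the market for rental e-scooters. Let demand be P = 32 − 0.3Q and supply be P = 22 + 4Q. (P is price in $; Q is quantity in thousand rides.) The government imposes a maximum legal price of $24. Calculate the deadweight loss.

Competitive equilibrium: 32 − 0.3Q = 22 + 4Q → Q* = 2.3256, P* = 31.3023.
At the ceiling P = 24, quantity supplied = (24 − 22)/4 = 0.5.
Willingness to pay at Q' = 0.5: 32 − 0.3·0.5 = 31.85.
ΔQ = 2.3256 − 0.5 = 1.8256; wedge = 31.85 − 24 = 7.85.
Deadweight loss = ½ × 1.8256 × 7.85 = $7.17 thousand.

$7.17 thousand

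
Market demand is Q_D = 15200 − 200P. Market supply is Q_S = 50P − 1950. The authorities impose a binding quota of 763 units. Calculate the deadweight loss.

In inverse form: demand P = 76 − 0.005Q, supply P = 39 + 0.02Q.
Competitive equilibrium: 76 − 0.005Q = 39 + 0.02Q → Q* = 1480, P* = 68.6.
At Q = 763: demand price = 76 − 0.005·763 = 72.185; supply price = 39 + 0.02·763 = 54.26.
ΔQ = 1480 − 763 = 717; wedge = 72.185 − 54.26 = 17.925.
Deadweight loss = ½ × 717 × 17.925 = 6426.11.

6426.11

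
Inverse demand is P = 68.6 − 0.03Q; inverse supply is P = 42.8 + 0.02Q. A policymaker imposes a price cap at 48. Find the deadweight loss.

1638.40

Competitive equilibrium: 68.6 − 0.03Q = 42.8 + 0.02Q → Q* = 516, P* = 53.12.
At the ceiling P = 48, quantity supplied = (48 − 42.8)/0.02 = 260.
Willingness to pay at Q' = 260: 68.6 − 0.03·260 = 60.8.
ΔQ = 516 − 260 = 256; wedge = 60.8 − 48 = 12.8.
The triangle = ½ × 256 × 12.8 = 1638.40.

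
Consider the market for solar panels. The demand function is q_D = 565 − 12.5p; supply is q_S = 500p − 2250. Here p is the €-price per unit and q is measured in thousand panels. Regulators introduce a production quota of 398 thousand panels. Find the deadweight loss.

In inverse form: demand p = 45.2 − 0.08q, supply p = 4.5 + 0.002q.
Competitive equilibrium: 45.2 − 0.08q = 4.5 + 0.002q → q* = 496.3415, p* = 5.4927.
At q = 398: demand price = 45.2 − 0.08·398 = 13.36; supply price = 4.5 + 0.002·398 = 5.296.
Δq = 496.3415 − 398 = 98.3415; wedge = 13.36 − 5.296 = 8.064.
DWL = ½ × 98.3415 × 8.064 = €396.51 thousand.

€396.51 thousand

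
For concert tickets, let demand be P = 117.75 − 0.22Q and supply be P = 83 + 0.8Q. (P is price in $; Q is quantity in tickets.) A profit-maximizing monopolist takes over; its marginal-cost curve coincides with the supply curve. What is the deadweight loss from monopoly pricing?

Competitive equilibrium: 117.75 − 0.22Q = 83 + 0.8Q → Q* = 34.0686, P* = 110.2549.
Marginal revenue: MR = 117.75 − 0.44Q. Set MR = MC: 117.75 − 0.44Q = 83 + 0.8Q → Q_m = 28.0242.
Price P_m = 117.75 − 0.22·28.0242 = 111.5847; MC(Q_m) = 83 + 0.8·28.0242 = 105.4194.
Competitive Q* = 34.0686, so ΔQ = 6.0444; wedge = 111.5847 − 105.4194 = 6.1653.
Deadweight loss = ½ × 6.0444 × 6.1653 = $18.63.

$18.63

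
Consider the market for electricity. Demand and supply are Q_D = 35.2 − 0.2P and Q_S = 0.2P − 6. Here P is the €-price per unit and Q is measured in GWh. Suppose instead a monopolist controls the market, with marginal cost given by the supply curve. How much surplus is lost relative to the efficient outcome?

In inverse form: demand P = 176 − 5Q, supply P = 30 + 5Q.
Competitive equilibrium: 176 − 5Q = 30 + 5Q → Q* = 14.6, P* = 103.
Marginal revenue: MR = 176 − 10Q. Set MR = MC: 176 − 10Q = 30 + 5Q → Q_m = 9.7333.
Price P_m = 176 − 5·9.7333 = 127.3335; MC(Q_m) = 30 + 5·9.7333 = 78.6665.
Competitive Q* = 14.6, so ΔQ = 4.8667; wedge = 127.3335 − 78.6665 = 48.667.
Welfare loss = ½ × 4.8667 × 48.667 = €118.42.

€118.42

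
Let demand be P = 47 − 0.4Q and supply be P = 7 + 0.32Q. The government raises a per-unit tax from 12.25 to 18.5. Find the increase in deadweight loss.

Competitive equilibrium: 47 − 0.4Q = 7 + 0.32Q → Q* = 55.5556, P* = 24.7778.
For a per-unit tax t: ΔQ = t/0.72, so DWL = ½·t·(t/0.72) = t²/1.44.
At t = 12.25: DWL = 104.21. At t = 18.5: DWL = 237.674.
Increase = 237.674 − 104.21 = 133.46.

133.46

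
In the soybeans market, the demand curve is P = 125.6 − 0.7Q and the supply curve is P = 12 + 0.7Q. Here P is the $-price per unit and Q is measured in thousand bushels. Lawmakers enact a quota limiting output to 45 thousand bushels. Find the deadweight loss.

Competitive equilibrium: 125.6 − 0.7Q = 12 + 0.7Q → Q* = 81.14286, P* = 68.8.
At Q = 45: demand price = 125.6 − 0.7·45 = 94.1; supply price = 12 + 0.7·45 = 43.5.
ΔQ = 81.14286 − 45 = 36.14286; wedge = 94.1 − 43.5 = 50.6.
DWL = ½ × 36.14286 × 50.6 = $914.41 thousand.

$914.41 thousand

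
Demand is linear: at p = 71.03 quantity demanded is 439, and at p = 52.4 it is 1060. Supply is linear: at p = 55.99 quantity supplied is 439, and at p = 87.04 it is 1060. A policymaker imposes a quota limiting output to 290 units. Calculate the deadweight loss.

Demand slope = (52.4 − 71.03)/(1060 − 439) = −0.03, so p = 84.2 − 0.03q.
Supply slope = (87.04 − 55.99)/(1060 − 439) = 0.05, so p = 34.04 + 0.05q.
Competitive equilibrium: 84.2 − 0.03q = 34.04 + 0.05q → q* = 627, p* = 65.39.
At q = 290: demand price = 84.2 − 0.03·290 = 75.5; supply price = 34.04 + 0.05·290 = 48.54.
Δq = 627 − 290 = 337; wedge = 75.5 − 48.54 = 26.96.
DWL = ½ × 337 × 26.96 = 4542.76.

4542.76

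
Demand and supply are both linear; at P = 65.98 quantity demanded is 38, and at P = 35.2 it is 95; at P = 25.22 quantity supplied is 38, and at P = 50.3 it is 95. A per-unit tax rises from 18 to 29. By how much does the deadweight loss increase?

Demand slope = (35.2 − 65.98)/(95 − 38) = −0.54, so P = 86.5 − 0.54Q.
Supply slope = (50.3 − 25.22)/(95 − 38) = 0.44, so P = 8.5 + 0.44Q.
Competitive equilibrium: 86.5 − 0.54Q = 8.5 + 0.44Q → Q* = 79.5918, P* = 43.5204.
For a per-unit tax t: ΔQ = t/0.98, so DWL = ½·t·(t/0.98) = t²/1.96.
At t = 18: DWL = 165.306. At t = 29: DWL = 429.082.
Increase = 429.082 − 165.306 = 263.78.

263.78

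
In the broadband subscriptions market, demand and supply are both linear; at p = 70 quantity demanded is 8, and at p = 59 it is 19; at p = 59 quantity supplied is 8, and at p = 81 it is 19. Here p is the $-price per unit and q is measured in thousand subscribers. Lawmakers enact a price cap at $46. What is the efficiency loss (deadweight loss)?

$155.04 thousand

Demand slope = (59 − 70)/(19 − 8) = −1, so p = 78 − q.
Supply slope = (81 − 59)/(19 − 8) = 2, so p = 43 + 2q.
Competitive equilibrium: 78 − q = 43 + 2q → q* = 11.6667, p* = 66.3333.
At the ceiling p = 46, quantity supplied = (46 − 43)/2 = 1.5.
Willingness to pay at q' = 1.5: 78 − 1·1.5 = 76.5.
Δq = 11.6667 − 1.5 = 10.1667; wedge = 76.5 − 46 = 30.5.
Welfare loss = ½ × 10.1667 × 30.5 = $155.04 thousand.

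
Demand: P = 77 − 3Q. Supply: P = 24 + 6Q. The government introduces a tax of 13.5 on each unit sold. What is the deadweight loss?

10.125

Competitive equilibrium: 77 − 3Q = 24 + 6Q → Q* = 5.8889, P* = 59.3333.
With the tax, the buyer price exceeds the seller price by 13.5: (77 − 3Q) − (24 + 6Q) = 13.5 → Q' = 4.3889.
ΔQ = 5.8889 − 4.3889 = 1.5; the wedge equals the tax, 13.5.
Welfare loss = ½ × 1.5 × 13.5 = 10.125.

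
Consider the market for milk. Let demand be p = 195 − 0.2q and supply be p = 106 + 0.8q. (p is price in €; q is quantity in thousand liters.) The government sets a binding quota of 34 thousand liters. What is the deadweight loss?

€1512.50 thousand

Competitive equilibrium: 195 − 0.2q = 106 + 0.8q → q* = 89, p* = 177.2.
At q = 34: demand price = 195 − 0.2·34 = 188.2; supply price = 106 + 0.8·34 = 133.2.
Δq = 89 − 34 = 55; wedge = 188.2 − 133.2 = 55.
The triangle = ½ × 55 × 55 = €1512.50 thousand.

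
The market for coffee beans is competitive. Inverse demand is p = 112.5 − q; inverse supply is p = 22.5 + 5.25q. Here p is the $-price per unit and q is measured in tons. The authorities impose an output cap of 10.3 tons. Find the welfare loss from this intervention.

Competitive equilibrium: 112.5 − q = 22.5 + 5.25q → q* = 14.4, p* = 98.1.
At q = 10.3: demand price = 112.5 − 1·10.3 = 102.2; supply price = 22.5 + 5.25·10.3 = 76.575.
Δq = 14.4 − 10.3 = 4.1; wedge = 102.2 − 76.575 = 25.625.
Deadweight loss = ½ × 4.1 × 25.625 = $52.53.

$52.53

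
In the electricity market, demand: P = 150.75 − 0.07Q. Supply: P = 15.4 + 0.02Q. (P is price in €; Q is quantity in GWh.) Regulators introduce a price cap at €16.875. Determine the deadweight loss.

Competitive equilibrium: 150.75 − 0.07Q = 15.4 + 0.02Q → Q* = 1503.8889, P* = 45.4778.
At the ceiling P = 16.875, quantity supplied = (16.875 − 15.4)/0.02 = 73.75.
Willingness to pay at Q' = 73.75: 150.75 − 0.07·73.75 = 145.5875.
ΔQ = 1503.8889 − 73.75 = 1430.1389; wedge = 145.5875 − 16.875 = 128.7125.
Deadweight loss = ½ × 1430.1389 × 128.7125 = €92038.38.

€92038.38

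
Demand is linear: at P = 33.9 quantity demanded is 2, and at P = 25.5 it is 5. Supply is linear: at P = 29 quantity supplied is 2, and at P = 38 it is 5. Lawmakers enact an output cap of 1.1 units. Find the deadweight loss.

Demand slope = (25.5 − 33.9)/(5 − 2) = −2.8, so P = 39.5 − 2.8Q.
Supply slope = (38 − 29)/(5 − 2) = 3, so P = 23 + 3Q.
Competitive equilibrium: 39.5 − 2.8Q = 23 + 3Q → Q* = 2.8448, P* = 31.5345.
At Q = 1.1: demand price = 39.5 − 2.8·1.1 = 36.42; supply price = 23 + 3·1.1 = 26.3.
ΔQ = 2.8448 − 1.1 = 1.7448; wedge = 36.42 − 26.3 = 10.12.
The triangle = ½ × 1.7448 × 10.12 = 8.83.

8.83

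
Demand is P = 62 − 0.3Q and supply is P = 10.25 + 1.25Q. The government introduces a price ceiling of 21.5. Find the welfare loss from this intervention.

Competitive equilibrium: 62 − 0.3Q = 10.25 + 1.25Q → Q* = 33.3871, P* = 51.9839.
At the ceiling P = 21.5, quantity supplied = (21.5 − 10.25)/1.25 = 9.
Willingness to pay at Q' = 9: 62 − 0.3·9 = 59.3.
ΔQ = 33.3871 − 9 = 24.3871; wedge = 59.3 − 21.5 = 37.8.
Welfare loss = ½ × 24.3871 × 37.8 = 460.92.

460.92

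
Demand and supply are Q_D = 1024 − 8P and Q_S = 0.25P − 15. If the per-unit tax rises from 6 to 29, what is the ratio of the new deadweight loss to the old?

23.361

In inverse form: demand P = 128 − 0.125Q, supply P = 60 + 4Q.
Competitive equilibrium: 128 − 0.125Q = 60 + 4Q → Q* = 16.4848, P* = 125.9394.
For a per-unit tax t: ΔQ = t/4.125, so DWL = ½·t·(t/4.125) = t²/8.25.
At t = 6: DWL = 4.364. At t = 29: DWL = 101.939.
Ratio = (29/6)² = 23.361.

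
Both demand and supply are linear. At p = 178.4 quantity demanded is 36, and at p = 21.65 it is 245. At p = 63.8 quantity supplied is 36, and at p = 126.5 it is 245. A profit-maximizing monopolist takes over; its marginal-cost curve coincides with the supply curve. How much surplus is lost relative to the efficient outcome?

1920.12

Demand slope = (21.65 − 178.4)/(245 − 36) = −0.75, so p = 205.4 − 0.75q.
Supply slope = (126.5 − 63.8)/(245 − 36) = 0.3, so p = 53 + 0.3q.
Competitive equilibrium: 205.4 − 0.75q = 53 + 0.3q → q* = 145.1429, p* = 96.5429.
Marginal revenue: MR = 205.4 − 1.5q. Set MR = MC: 205.4 − 1.5q = 53 + 0.3q → q_m = 84.6667.
Price p_m = 205.4 − 0.75·84.6667 = 141.9; MC(q_m) = 53 + 0.3·84.6667 = 78.4.
Competitive q* = 145.1429, so Δq = 60.4762; wedge = 141.9 − 78.4 = 63.5.
Welfare loss = ½ × 60.4762 × 63.5 = 1920.12.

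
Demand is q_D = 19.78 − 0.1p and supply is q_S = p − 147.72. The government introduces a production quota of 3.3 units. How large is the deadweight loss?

In inverse form: demand p = 197.8 − 10q, supply p = 147.72 + q.
Competitive equilibrium: 197.8 − 10q = 147.72 + q → q* = 4.5527, p* = 152.2727.
At q = 3.3: demand price = 197.8 − 10·3.3 = 164.8; supply price = 147.72 + 1·3.3 = 151.02.
Δq = 4.5527 − 3.3 = 1.2527; wedge = 164.8 − 151.02 = 13.78.
The triangle = ½ × 1.2527 × 13.78 = 8.63.

8.63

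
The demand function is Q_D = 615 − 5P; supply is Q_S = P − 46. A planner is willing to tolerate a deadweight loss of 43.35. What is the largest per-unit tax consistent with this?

In inverse form: demand P = 123 − 0.2Q, supply P = 46 + Q.
Competitive equilibrium: 123 − 0.2Q = 46 + Q → Q* = 64.1667, P* = 110.1667.
A tax t gives ΔQ = t/1.2 and wedge t, so DWL = t²/2.4.
t²/2.4 = 43.35 → t² = 104.04 → t = 10.2.

10.2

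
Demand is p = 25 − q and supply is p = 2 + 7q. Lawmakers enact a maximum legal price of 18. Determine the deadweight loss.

Competitive equilibrium: 25 − q = 2 + 7q → q* = 2.875, p* = 22.125.
At the ceiling p = 18, quantity supplied = (18 − 2)/7 = 2.2857.
Willingness to pay at q' = 2.2857: 25 − 1·2.2857 = 22.7143.
Δq = 2.875 − 2.2857 = 0.5893; wedge = 22.7143 − 18 = 4.7143.
The triangle = ½ × 0.5893 × 4.7143 = 1.39.

1.39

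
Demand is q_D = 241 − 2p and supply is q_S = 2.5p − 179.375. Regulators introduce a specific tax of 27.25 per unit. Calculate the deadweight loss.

In inverse form: demand p = 120.5 − 0.5q, supply p = 71.75 + 0.4q.
Competitive equilibrium: 120.5 − 0.5q = 71.75 + 0.4q → q* = 54.16667, p* = 93.41667.
With the tax, the buyer price exceeds the seller price by 27.25: (120.5 − 0.5q) − (71.75 + 0.4q) = 27.25 → q' = 23.88889.
Δq = 54.16667 − 23.88889 = 30.27778; the wedge equals the tax, 27.25.
DWL = ½ × 30.27778 × 27.25 = 412.53.

412.53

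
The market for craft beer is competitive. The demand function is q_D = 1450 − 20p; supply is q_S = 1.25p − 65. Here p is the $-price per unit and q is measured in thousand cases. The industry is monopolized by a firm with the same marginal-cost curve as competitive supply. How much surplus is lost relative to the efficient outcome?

In inverse form: demand p = 72.5 − 0.05q, supply p = 52 + 0.8q.
Competitive equilibrium: 72.5 − 0.05q = 52 + 0.8q → q* = 24.1176, p* = 71.2941.
Marginal revenue: MR = 72.5 − 0.1q. Set MR = MC: 72.5 − 0.1q = 52 + 0.8q → q_m = 22.7778.
Price p_m = 72.5 − 0.05·22.7778 = 71.3611; MC(q_m) = 52 + 0.8·22.7778 = 70.2222.
Competitive q* = 24.1176, so Δq = 1.3398; wedge = 71.3611 − 70.2222 = 1.1389.
Welfare loss = ½ × 1.3398 × 1.1389 = $0.76 thousand.

$0.76 thousand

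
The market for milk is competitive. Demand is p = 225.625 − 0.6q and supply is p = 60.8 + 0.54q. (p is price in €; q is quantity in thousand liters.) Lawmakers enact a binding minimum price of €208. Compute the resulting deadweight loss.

Competitive equilibrium: 225.625 − 0.6q = 60.8 + 0.54q → q* = 144.5833, p* = 138.875.
At the floor p = 208, quantity demanded = (225.625 − 208)/0.6 = 29.375.
Sellers' marginal cost at q' = 29.375: 60.8 + 0.54·29.375 = 76.6625.
Δq = 144.5833 − 29.375 = 115.2083; wedge = 208 − 76.6625 = 131.3375.
DWL = ½ × 115.2083 × 131.3375 = €7565.59 thousand.

€7565.59 thousand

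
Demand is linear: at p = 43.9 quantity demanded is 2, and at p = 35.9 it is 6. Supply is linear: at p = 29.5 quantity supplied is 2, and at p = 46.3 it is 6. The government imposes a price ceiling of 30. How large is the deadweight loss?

15.05

Demand slope = (35.9 − 43.9)/(6 − 2) = −2, so p = 47.9 − 2q.
Supply slope = (46.3 − 29.5)/(6 − 2) = 4.2, so p = 21.1 + 4.2q.
Competitive equilibrium: 47.9 − 2q = 21.1 + 4.2q → q* = 4.3226, p* = 39.2548.
At the ceiling p = 30, quantity supplied = (30 − 21.1)/4.2 = 2.119.
Willingness to pay at q' = 2.119: 47.9 − 2·2.119 = 43.662.
Δq = 4.3226 − 2.119 = 2.2036; wedge = 43.662 − 30 = 13.662.
DWL = ½ × 2.2036 × 13.662 = 15.05.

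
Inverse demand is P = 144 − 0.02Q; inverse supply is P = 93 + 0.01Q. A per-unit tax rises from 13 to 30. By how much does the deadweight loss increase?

Competitive equilibrium: 144 − 0.02Q = 93 + 0.01Q → Q* = 1700, P* = 110.
For a per-unit tax t: ΔQ = t/0.03, so DWL = ½·t·(t/0.03) = t²/0.06.
At t = 13: DWL = 2816.667. At t = 30: DWL = 15000.
Increase = 15000 − 2816.667 = 12183.33.

12183.33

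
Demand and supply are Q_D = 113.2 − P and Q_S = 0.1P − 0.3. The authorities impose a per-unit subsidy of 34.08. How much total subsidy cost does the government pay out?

447.01

In inverse form: demand P = 113.2 − Q, supply P = 3 + 10Q.
Competitive equilibrium: 113.2 − Q = 3 + 10Q → Q* = 10.0182, P* = 103.1818.
The subsidy lowers effective supply by 34.08: P = 10Q − 31.08.
New quantity: 113.2 − Q = 10Q − 31.08 → Q' = 13.1164.
Total subsidy cost = 34.08 × 13.1164 = 447.01.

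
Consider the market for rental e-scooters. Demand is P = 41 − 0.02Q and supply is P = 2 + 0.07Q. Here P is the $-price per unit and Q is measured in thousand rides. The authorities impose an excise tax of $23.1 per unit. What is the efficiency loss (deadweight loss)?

$2964.50 thousand

Competitive equilibrium: 41 − 0.02Q = 2 + 0.07Q → Q* = 433.3333, P* = 32.3333.
With the tax, the buyer price exceeds the seller price by 23.1: (41 − 0.02Q) − (2 + 0.07Q) = 23.1 → Q' = 176.6667.
ΔQ = 433.3333 − 176.6667 = 256.6666; the wedge equals the tax, 23.1.
The triangle = ½ × 256.6666 × 23.1 = $2964.50 thousand.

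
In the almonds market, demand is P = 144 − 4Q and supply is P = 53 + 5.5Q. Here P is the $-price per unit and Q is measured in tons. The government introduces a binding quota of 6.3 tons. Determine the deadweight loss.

Competitive equilibrium: 144 − 4Q = 53 + 5.5Q → Q* = 9.5789, P* = 105.6842.
At Q = 6.3: demand price = 144 − 4·6.3 = 118.8; supply price = 53 + 5.5·6.3 = 87.65.
ΔQ = 9.5789 − 6.3 = 3.2789; wedge = 118.8 − 87.65 = 31.15.
The triangle = ½ × 3.2789 × 31.15 = $51.07.

$51.07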